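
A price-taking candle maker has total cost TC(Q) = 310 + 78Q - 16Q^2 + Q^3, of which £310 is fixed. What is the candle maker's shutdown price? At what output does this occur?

£14 per unit, at Q = 8

Short-run supply begins at min AVC. From VC = 78Q - 16Q^2 + Q^3, AVC = 78 - 16Q + Q^2.
At the minimum of AVC, MC = AVC. MC = 78 - 32Q + 3Q^2; setting MC = AVC gives 2Q^2 - 16Q = 0, so Q = 8. min AVC = 14.
For P < £14 the firm produces nothing.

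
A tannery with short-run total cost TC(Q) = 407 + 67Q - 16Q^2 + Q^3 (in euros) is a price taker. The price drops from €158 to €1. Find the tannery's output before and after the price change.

AVC = 67 - 16Q + Q^2, minimized at Q = 8 where min AVC = €3. MC = 67 - 32Q + 3Q^2.
At P = €158 ≥ min AVC, set P = MC on the rising branch: Q = 13.
At P = €1 < min AVC = €3, price no longer covers variable cost at any output, so the firm shuts down: Q = 0.

Output falls from 13 to 0 (the firm shuts down)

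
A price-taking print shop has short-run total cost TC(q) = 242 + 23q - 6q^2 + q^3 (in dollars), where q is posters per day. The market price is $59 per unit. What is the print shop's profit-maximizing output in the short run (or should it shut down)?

Strip out fixed cost: VC = 23q - 6q^2 + q^3. Then AVC = 23 - 6q + q^2 and MC = 23 - 12q + 3q^2.
The AVC parabola has its vertex at q = 6/2 = 3, where AVC = 23 - 6·3 + 3^2 = $14.
Since P = $59 ≥ min AVC = $14, price covers variable cost and the firm should produce.
P = MC gives -36 - 12q + 3q^2 = 0, with roots -2 and 6. Take the larger (rising MC): q* = 6.
Check: AVC at q = 6 is $23 ≤ P, so revenue covers variable cost.
Profit = P·q − TC = 59·6 − 380 = -$26, a loss, but smaller than the $242 fixed cost the firm would lose by shutting down.

Produce at q = 6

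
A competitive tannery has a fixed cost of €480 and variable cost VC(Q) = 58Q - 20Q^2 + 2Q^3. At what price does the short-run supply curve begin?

The firm shuts down when price falls below the minimum of average variable cost. AVC = VC/Q = 58 - 20Q + 2Q^2.
dAVC/dQ = -20 + 4Q = 0 gives Q = 5. min AVC = 58 - 20·5 + 2·5^2 = 8.
The firm shuts down for any P below €8.

€8 per unit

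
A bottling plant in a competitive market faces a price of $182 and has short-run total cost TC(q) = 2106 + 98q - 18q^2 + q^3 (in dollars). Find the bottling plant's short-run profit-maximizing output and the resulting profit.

Profit = -$146 at q = 14

AVC = 98 - 18q + q^2; min AVC = $17 at q = 9. Since P = $182 ≥ min AVC, the firm produces.
With MC = 98 - 36q + 3q^2, P = MC on the upward-sloping part at q* = 14.
TR = 182·14 = 2548. TC = 2106 + 588 = 2694. Profit = 2548 − 2694 = -$146.
That loss of $146 beats the $2106 the firm would lose by shutting down; producing recovers $1960 of fixed cost.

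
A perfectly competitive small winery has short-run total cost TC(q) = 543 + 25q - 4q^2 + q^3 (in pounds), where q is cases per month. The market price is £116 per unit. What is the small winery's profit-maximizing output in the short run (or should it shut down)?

Produce at q = 7

Strip out fixed cost: VC = 25q - 4q^2 + q^3. Then AVC = 25 - 4q + q^2 and MC = 25 - 8q + 3q^2.
AVC is minimized where dAVC/dq = -4 + 2q = 0, at q = 2; min AVC = 25 - 4·2 + 2^2 = £21.
P = £116 exceeds min AVC = £21, so the firm stays open.
P = MC gives -91 - 8q + 3q^2 = 0, with roots -13/3 and 7. Take the larger (rising MC): q* = 7.
Check: AVC at q = 7 is £46 ≤ P, so revenue covers variable cost.
Profit = P·q − TC = 116·7 − 865 = -£53, a loss, but smaller than the £543 fixed cost the firm would lose by shutting down.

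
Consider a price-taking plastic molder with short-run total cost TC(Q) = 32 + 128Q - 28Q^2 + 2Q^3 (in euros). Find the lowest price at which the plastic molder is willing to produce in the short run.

The shutdown price is the minimum of AVC. VC = 128Q - 28Q^2 + 2Q^3, so AVC = 128 - 28Q + 2Q^2.
dAVC/dQ = -28 + 4Q = 0 gives Q = 7. min AVC = 128 - 28·7 + 2·7^2 = 30.
The firm shuts down for any P below €30.

€30 per unit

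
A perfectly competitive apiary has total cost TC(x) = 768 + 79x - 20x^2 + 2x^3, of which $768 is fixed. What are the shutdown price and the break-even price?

Shutdown price = $29; break-even price = $143

Shutdown price = min AVC. AVC = 79 - 20x + 2x^2, with vertex at x = 5 and minimum $29.
ATC = 768/x + 79 - 20x + 2x^2. Setting dATC/dx = −768/x^2 − 20 + 4x = 0 gives x = 8 (since 4·8^3 − 20·8^2 = 768).
min ATC = 768/8 + 79 − 20·8 + 2·8^2 = $143. That is the break-even price.
For $29 ≤ P < $143 the firm produces at a loss; below $29 it shuts down.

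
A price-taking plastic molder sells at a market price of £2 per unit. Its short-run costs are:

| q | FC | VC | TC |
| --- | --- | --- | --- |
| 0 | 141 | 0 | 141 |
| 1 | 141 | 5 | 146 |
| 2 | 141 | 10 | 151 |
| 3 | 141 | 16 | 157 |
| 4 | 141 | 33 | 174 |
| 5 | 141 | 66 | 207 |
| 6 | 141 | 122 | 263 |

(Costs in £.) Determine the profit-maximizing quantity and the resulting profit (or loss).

q = 0 (shut down); profit = -£141

Profit at each row (π = 2q − TC): q=0: -141; q=1: -144; q=2: -147; q=3: -151; q=4: -166; q=5: -197; q=6: -251.
Profit is highest at q = 0. Equivalently, the lowest AVC in the table is 5/1 ≈ £5 at q = 1, and P = £2 falls below it — price never covers variable cost, so the firm shuts down and loses only its fixed cost.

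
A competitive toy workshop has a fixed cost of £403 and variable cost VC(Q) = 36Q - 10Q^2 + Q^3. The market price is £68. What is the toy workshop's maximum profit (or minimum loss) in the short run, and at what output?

AVC = 36 - 10Q + Q^2 has its minimum £11 at Q = 5; price £68 clears that bar, so the firm operates.
With MC = 36 - 20Q + 3Q^2, P = MC on the upward-sloping part at Q* = 8.
TR = 68·8 = 544. TC = 403 + 160 = 563. Profit = 544 − 563 = -£19.
That loss of £19 beats the £403 the firm would lose by shutting down; producing recovers £384 of fixed cost.

Profit = -£19 at Q = 8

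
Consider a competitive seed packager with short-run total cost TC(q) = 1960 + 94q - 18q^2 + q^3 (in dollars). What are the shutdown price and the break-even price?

Shutdown price = $13; break-even price = $178

Shutdown price = min AVC. AVC = 94 - 18q + q^2, with vertex at q = 9 and minimum $13.
ATC = 1960/q + 94 - 18q + q^2. Setting dATC/dq = −1960/q^2 − 18 + 2q = 0 gives q = 14 (since 2·14^3 − 18·14^2 = 1960).
min ATC = 1960/14 + 94 − 18·14 + 14^2 = $178. That is the break-even price.
Between these two prices the firm operates at a loss; above $178 it earns a profit.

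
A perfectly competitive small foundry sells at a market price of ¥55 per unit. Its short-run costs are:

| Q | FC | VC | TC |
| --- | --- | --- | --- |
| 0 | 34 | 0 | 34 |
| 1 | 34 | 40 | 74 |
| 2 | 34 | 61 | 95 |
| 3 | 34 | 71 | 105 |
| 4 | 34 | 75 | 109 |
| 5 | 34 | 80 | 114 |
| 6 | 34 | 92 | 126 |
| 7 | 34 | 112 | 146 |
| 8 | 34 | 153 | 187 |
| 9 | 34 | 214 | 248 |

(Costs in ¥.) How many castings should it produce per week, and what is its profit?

Profit at each row (π = 55Q − TC): Q=0: -34; Q=1: -19; Q=2: 15; Q=3: 60; Q=4: 111; Q=5: 161; Q=6: 204; Q=7: 239; Q=8: 253; Q=9: 247.
Profit is maximized at Q = 8. AVC there is 153/8 = ¥19.12 ≤ P, so producing beats shutting down (which would give -¥34).

Q = 8; profit = ¥253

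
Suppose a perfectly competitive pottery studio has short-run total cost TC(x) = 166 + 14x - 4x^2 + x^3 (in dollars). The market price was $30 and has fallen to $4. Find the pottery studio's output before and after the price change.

Output falls from 4 to 0 (the firm shuts down)

AVC = 14 - 4x + x^2, minimized at x = 2 where min AVC = $10. MC = 14 - 8x + 3x^2.
At P = $30 ≥ min AVC, set P = MC on the rising branch: x = 4.
At P = $4 < min AVC = $10, price no longer covers variable cost at any output, so the firm shuts down: x = 0.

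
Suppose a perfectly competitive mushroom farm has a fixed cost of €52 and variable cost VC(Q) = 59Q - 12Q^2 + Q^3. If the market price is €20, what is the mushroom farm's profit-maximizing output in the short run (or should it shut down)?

Shut down

Strip out fixed cost: VC = 59Q - 12Q^2 + Q^3. Then AVC = 59 - 12Q + Q^2 and MC = 59 - 24Q + 3Q^2.
The AVC parabola has its vertex at Q = 12/2 = 6, where AVC = 59 - 12·6 + 6^2 = €23.
With P < min AVC (€20 < €23), every unit sold adds to the loss.
Best response: produce nothing and absorb the €52 fixed cost.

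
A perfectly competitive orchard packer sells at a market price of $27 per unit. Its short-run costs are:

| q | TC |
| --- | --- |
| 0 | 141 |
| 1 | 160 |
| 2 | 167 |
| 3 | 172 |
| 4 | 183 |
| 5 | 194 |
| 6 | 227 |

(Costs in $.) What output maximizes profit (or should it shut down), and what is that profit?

Tabulate TR − TC: q=0: -141; q=1: -133; q=2: -113; q=3: -91; q=4: -75; q=5: -59; q=6: -65.
Profit is maximized at q = 5. AVC there is 53/5 = $10.60 ≤ P, so producing beats shutting down (which would give -$141).

q = 5; profit = -$59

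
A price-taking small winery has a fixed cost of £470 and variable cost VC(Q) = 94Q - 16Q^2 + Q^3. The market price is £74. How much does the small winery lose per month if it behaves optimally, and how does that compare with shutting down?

Profit = -£70 at Q = 10

AVC = 94 - 16Q + Q^2; min AVC = £30 at Q = 8. Since P = £74 ≥ min AVC, the firm produces.
With MC = 94 - 32Q + 3Q^2, P = MC on the upward-sloping part at Q* = 10.
TR = 74·10 = 740. TC = 470 + 340 = 810. Profit = 740 − 810 = -£70.
That loss of £70 beats the £470 the firm would lose by shutting down; producing recovers £400 of fixed cost.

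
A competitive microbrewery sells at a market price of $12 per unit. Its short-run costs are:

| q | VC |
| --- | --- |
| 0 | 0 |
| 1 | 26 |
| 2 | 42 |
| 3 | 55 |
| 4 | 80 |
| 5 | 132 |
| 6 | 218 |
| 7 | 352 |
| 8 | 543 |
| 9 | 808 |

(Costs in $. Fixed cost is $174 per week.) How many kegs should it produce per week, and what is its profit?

Compute π = P·q − TC at each output: q=0: -174; q=1: -188; q=2: -192; q=3: -193; q=4: -206; q=5: -246; q=6: -320; q=7: -442; q=8: -621; q=9: -874.
Profit is highest at q = 0. Equivalently, the lowest AVC in the table is 55/3 ≈ $18.33 at q = 3, and P = $12 falls below it — price never covers variable cost, so the firm shuts down and loses only its fixed cost.

q = 0 (shut down); profit = -$174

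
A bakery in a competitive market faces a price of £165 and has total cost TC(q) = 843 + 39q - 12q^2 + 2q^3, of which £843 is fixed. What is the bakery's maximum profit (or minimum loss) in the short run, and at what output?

Profit = -£59 at q = 7

AVC = 39 - 12q + 2q^2 has its minimum £21 at q = 3; price £165 clears that bar, so the firm operates.
MC = 39 - 24q + 6q^2. Setting P = MC and taking the root on the rising branch gives q* = 7.
TR = 165·7 = 1155. TC = 843 + 371 = 1214. Profit = 1155 − 1214 = -£59.
Shutting down would mean losing the fixed cost of £843, so operating at a loss of £59 is better by £784.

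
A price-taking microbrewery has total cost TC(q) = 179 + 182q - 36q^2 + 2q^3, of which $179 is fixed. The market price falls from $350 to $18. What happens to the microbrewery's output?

Output falls from 14 to 0 (the firm shuts down)

AVC = 182 - 36q + 2q^2, minimized at q = 9 where min AVC = $20. MC = 182 - 72q + 6q^2.
At P = $350 ≥ min AVC, set P = MC on the rising branch: q = 14.
At P = $18 < min AVC = $20, price no longer covers variable cost at any output, so the firm shuts down: q = 0.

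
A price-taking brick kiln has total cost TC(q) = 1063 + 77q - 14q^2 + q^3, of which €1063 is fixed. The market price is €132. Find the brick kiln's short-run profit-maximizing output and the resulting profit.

Profit = -€95 at q = 11

AVC = 77 - 14q + q^2 has its minimum €28 at q = 7; price €132 clears that bar, so the firm operates.
With MC = 77 - 28q + 3q^2, P = MC on the upward-sloping part at q* = 11.
TR = 132·11 = 1452. TC = 1063 + 484 = 1547. Profit = 1452 − 1547 = -€95.
Shutting down would mean losing the fixed cost of €1063, so operating at a loss of €95 is better by €968.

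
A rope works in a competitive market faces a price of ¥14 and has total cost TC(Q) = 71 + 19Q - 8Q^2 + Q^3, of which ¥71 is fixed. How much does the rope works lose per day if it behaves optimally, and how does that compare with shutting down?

Profit = -¥21 at Q = 5

AVC = 19 - 8Q + Q^2 has its minimum ¥3 at Q = 4; price ¥14 clears that bar, so the firm operates.
MC = 19 - 16Q + 3Q^2. Setting P = MC and taking the root on the rising branch gives Q* = 5.
TR = 14·5 = 70. TC = 71 + 20 = 91. Profit = 70 − 91 = -¥21.
Shutting down would mean losing the fixed cost of ¥71, so operating at a loss of ¥21 is better by ¥50.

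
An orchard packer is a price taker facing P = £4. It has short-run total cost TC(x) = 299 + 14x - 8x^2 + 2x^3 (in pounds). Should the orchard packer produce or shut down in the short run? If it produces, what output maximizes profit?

Shut down

From TC, MC = TC'(x) = 14 - 16x + 6x^2 and AVC = VC/x = 14 - 8x + 2x^2.
AVC hits its minimum where MC = AVC, at x = 2, giving min AVC = 14 - 8·2 + 2·2^2 = £6.
P = £4 lies below min AVC = £6; no output level covers variable cost.
Best response: produce nothing and absorb the £299 fixed cost.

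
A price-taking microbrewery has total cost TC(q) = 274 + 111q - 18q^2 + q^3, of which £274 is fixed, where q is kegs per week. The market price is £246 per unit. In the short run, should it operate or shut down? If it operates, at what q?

Variable cost is VC = 111q - 18q^2 + q^3, so AVC = VC/q = 111 - 18q + q^2 and MC = dTC/dq = 111 - 36q + 3q^2.
AVC is minimized where dAVC/dq = -18 + 2q = 0, at q = 9; min AVC = 111 - 18·9 + 9^2 = £30.
Since P = £246 ≥ min AVC = £30, price covers variable cost and the firm should produce.
Solving P = MC: -135 - 36q + 3q^2 = 0 ⇒ q = -3 or 15. On the upward-sloping branch, q* = 15.
Check: AVC at q = 15 is £66 ≤ P, so revenue covers variable cost.
Profit = P·q − TC = 246·15 − 1264 = £2426.

Produce at q = 15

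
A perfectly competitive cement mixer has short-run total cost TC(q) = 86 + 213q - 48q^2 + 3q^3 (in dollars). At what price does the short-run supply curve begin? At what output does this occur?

The firm shuts down when price falls below the minimum of average variable cost. AVC = VC/q = 213 - 48q + 3q^2.
At the minimum of AVC, MC = AVC. MC = 213 - 96q + 9q^2; setting MC = AVC gives 6q^2 - 48q = 0, so q = 8. min AVC = 21.
So the shutdown price is $21.

$21 per unit, at q = 8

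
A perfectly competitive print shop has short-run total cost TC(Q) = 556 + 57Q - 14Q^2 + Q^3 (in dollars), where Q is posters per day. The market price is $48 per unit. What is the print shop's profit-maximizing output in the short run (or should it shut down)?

Produce at Q = 9

From TC, MC = TC'(Q) = 57 - 28Q + 3Q^2 and AVC = VC/Q = 57 - 14Q + Q^2.
The AVC parabola has its vertex at Q = 14/2 = 7, where AVC = 57 - 14·7 + 7^2 = $8.
Because $48 ≥ $8, revenue can cover variable cost; the firm operates.
P = MC gives 9 - 28Q + 3Q^2 = 0, with roots 1/3 and 9. Take the larger (rising MC): Q* = 9.
Check: AVC at Q = 9 is $12 ≤ P, so revenue covers variable cost.
Profit = P·Q − TC = 48·9 − 664 = -$232, a loss, but smaller than the $556 fixed cost the firm would lose by shutting down.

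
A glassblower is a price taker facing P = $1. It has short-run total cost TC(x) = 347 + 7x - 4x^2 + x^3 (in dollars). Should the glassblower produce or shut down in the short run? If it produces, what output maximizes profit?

Shut down

From TC, MC = TC'(x) = 7 - 8x + 3x^2 and AVC = VC/x = 7 - 4x + x^2.
AVC hits its minimum where MC = AVC, at x = 2, giving min AVC = 7 - 4·2 + 2^2 = $3.
Since P = $1 < min AVC = $3, price fails to cover variable cost at any output.
Shutting down limits the loss to fixed cost, $347.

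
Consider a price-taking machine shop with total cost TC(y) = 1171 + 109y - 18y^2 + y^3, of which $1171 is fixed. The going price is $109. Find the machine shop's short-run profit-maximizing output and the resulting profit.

Profit = -$307 at y = 12

AVC = 109 - 18y + y^2; min AVC = $28 at y = 9. Since P = $109 ≥ min AVC, the firm produces.
With MC = 109 - 36y + 3y^2, P = MC on the upward-sloping part at y* = 12.
TR = 109·12 = 1308. TC = 1171 + 444 = 1615. Profit = 1308 − 1615 = -$307.
That loss of $307 beats the $1171 the firm would lose by shutting down; producing recovers $864 of fixed cost.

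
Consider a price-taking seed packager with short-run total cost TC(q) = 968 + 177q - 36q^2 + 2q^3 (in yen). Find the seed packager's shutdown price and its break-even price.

Shutdown price = min AVC. AVC = 177 - 36q + 2q^2, with vertex at q = 9 and minimum ¥15.
ATC = 968/q + 177 - 36q + 2q^2. Setting dATC/dq = −968/q^2 − 36 + 4q = 0 gives q = 11 (since 4·11^3 − 36·11^2 = 968).
min ATC = 968/11 + 177 − 36·11 + 2·11^2 = ¥111. That is the break-even price.
For ¥15 ≤ P < ¥111 the firm produces at a loss; below ¥15 it shuts down.

Shutdown price = ¥15; break-even price = ¥111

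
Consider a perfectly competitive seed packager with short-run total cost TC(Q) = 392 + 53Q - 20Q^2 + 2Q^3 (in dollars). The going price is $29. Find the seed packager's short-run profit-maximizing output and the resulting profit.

Profit = -$248 at Q = 6

AVC = 53 - 20Q + 2Q^2 has its minimum $3 at Q = 5; price $29 clears that bar, so the firm operates.
MC = 53 - 40Q + 6Q^2. Setting P = MC and taking the root on the rising branch gives Q* = 6.
TR = 29·6 = 174. TC = 392 + 30 = 422. Profit = 174 − 422 = -$248.
By producing, the firm covers all variable cost plus $144 of fixed cost; shutting down would lose the full $392.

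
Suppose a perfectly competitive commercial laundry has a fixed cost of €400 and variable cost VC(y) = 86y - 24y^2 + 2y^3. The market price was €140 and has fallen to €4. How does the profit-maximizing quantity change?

MC = 86 - 48y + 6y^2; the shutdown threshold is min AVC = €14 (at y = 6).
At P = €140 ≥ min AVC, set P = MC on the rising branch: y = 9.
At P = €4 < min AVC = €14, price no longer covers variable cost at any output, so the firm shuts down: y = 0.

Output falls from 9 to 0 (the firm shuts down)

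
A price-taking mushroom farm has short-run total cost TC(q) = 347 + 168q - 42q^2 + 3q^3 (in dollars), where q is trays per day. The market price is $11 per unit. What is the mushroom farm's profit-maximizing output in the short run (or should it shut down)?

Shut down

From TC, MC = TC'(q) = 168 - 84q + 9q^2 and AVC = VC/q = 168 - 42q + 3q^2.
The AVC parabola has its vertex at q = 42/6 = 7, where AVC = 168 - 42·7 + 3·7^2 = $21.
Since P = $11 < min AVC = $21, price fails to cover variable cost at any output.
Shutting down limits the loss to fixed cost, $347.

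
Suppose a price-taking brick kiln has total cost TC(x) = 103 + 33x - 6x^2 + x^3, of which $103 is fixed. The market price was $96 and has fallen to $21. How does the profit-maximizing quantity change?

Output falls from 7 to 0 (the firm shuts down)

MC = 33 - 12x + 3x^2; the shutdown threshold is min AVC = $24 (at x = 3).
At P = $96 ≥ min AVC, set P = MC on the rising branch: x = 7.
At P = $21 < min AVC = $24, price no longer covers variable cost at any output, so the firm shuts down: x = 0.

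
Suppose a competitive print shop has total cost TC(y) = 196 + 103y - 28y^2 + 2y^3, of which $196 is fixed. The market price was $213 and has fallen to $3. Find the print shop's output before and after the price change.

Output falls from 11 to 0 (the firm shuts down)

MC = 103 - 56y + 6y^2; the shutdown threshold is min AVC = $5 (at y = 7).
At P = $213 ≥ min AVC, set P = MC on the rising branch: y = 11.
At P = $3 < min AVC = $5, price no longer covers variable cost at any output, so the firm shuts down: y = 0.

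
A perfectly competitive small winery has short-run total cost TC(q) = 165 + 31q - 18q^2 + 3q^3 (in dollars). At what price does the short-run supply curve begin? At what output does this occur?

$4 per unit, at q = 3

The shutdown price is the minimum of AVC. VC = 31q - 18q^2 + 3q^3, so AVC = 31 - 18q + 3q^2.
dAVC/dq = -18 + 6q = 0 gives q = 3. min AVC = 31 - 18·3 + 3·3^2 = 4.
The firm shuts down for any P below $4.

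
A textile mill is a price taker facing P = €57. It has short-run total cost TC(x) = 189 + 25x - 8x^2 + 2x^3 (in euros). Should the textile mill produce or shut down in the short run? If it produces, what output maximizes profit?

Strip out fixed cost: VC = 25x - 8x^2 + 2x^3. Then AVC = 25 - 8x + 2x^2 and MC = 25 - 16x + 6x^2.
AVC is minimized where dAVC/dx = -8 + 4x = 0, at x = 2; min AVC = 25 - 8·2 + 2·2^2 = €17.
Because €57 ≥ €17, revenue can cover variable cost; the firm operates.
P = MC gives -32 - 16x + 6x^2 = 0, with roots -4/3 and 4. Take the larger (rising MC): x* = 4.
Check: AVC at x = 4 is €25 ≤ P, so revenue covers variable cost.
Profit = P·x − TC = 57·4 − 289 = -€61, a loss, but smaller than the €189 fixed cost the firm would lose by shutting down.

Produce at x = 4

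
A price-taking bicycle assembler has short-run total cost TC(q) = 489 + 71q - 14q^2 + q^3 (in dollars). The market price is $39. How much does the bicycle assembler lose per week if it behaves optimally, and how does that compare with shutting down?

Profit = -$361 at q = 8

AVC = 71 - 14q + q^2 has its minimum $22 at q = 7; price $39 clears that bar, so the firm operates.
MC = 71 - 28q + 3q^2. Setting P = MC and taking the root on the rising branch gives q* = 8.
TR = 39·8 = 312. TC = 489 + 184 = 673. Profit = 312 − 673 = -$361.
Shutting down would mean losing the fixed cost of $489, so operating at a loss of $361 is better by $128.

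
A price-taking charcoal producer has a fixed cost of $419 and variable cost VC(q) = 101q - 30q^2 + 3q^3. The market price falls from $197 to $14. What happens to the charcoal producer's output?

Output falls from 8 to 0 (the firm shuts down)

MC = 101 - 60q + 9q^2; the shutdown threshold is min AVC = $26 (at q = 5).
With P = $197 above the shutdown price, P = MC gives q = 8.
At P = $14 < min AVC = $26, price no longer covers variable cost at any output, so the firm shuts down: q = 0.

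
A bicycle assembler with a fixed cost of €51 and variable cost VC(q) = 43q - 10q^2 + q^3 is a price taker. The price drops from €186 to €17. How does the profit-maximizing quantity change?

Output falls from 11 to 0 (the firm shuts down)

AVC = 43 - 10q + q^2, minimized at q = 5 where min AVC = €18. MC = 43 - 20q + 3q^2.
At P = €186 ≥ min AVC, set P = MC on the rising branch: q = 11.
At P = €17 < min AVC = €18, price no longer covers variable cost at any output, so the firm shuts down: q = 0.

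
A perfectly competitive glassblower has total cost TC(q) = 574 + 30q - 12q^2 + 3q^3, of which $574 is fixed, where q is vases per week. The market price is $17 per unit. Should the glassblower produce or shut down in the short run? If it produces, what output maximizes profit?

Shut down

Strip out fixed cost: VC = 30q - 12q^2 + 3q^3. Then AVC = 30 - 12q + 3q^2 and MC = 30 - 24q + 9q^2.
The AVC parabola has its vertex at q = 12/6 = 2, where AVC = 30 - 12·2 + 3·2^2 = $18.
Since P = $17 < min AVC = $18, price fails to cover variable cost at any output.
Shutting down limits the loss to fixed cost, $574.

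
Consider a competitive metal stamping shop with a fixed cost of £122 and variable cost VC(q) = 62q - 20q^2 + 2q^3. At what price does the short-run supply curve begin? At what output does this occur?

£12 per unit, at q = 5

The firm shuts down when price falls below the minimum of average variable cost. AVC = VC/q = 62 - 20q + 2q^2.
dAVC/dq = -20 + 4q = 0 gives q = 5. min AVC = 62 - 20·5 + 2·5^2 = 12.
For P < £12 the firm produces nothing.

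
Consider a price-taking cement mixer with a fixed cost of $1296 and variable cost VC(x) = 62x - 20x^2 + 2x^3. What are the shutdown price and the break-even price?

Shutdown price = min AVC. AVC = 62 - 20x + 2x^2, with vertex at x = 5 and minimum $12.
ATC = 1296/x + 62 - 20x + 2x^2. Setting dATC/dx = −1296/x^2 − 20 + 4x = 0 gives x = 9 (since 4·9^3 − 20·9^2 = 1296).
min ATC = 1296/9 + 62 − 20·9 + 2·9^2 = $188. That is the break-even price.
Between these two prices the firm operates at a loss; above $188 it earns a profit.

Shutdown price = $12; break-even price = $188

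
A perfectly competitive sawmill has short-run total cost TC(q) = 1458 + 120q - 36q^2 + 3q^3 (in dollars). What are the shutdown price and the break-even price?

Shutdown price = $12; break-even price = $201

AVC = 120 - 36q + 3q^2; minimized at q = 6, giving min AVC = $12. That is the shutdown price.
ATC = 1458/q + 120 - 36q + 3q^2. Setting dATC/dq = −1458/q^2 − 36 + 6q = 0 gives q = 9 (since 6·9^3 − 36·9^2 = 1458).
min ATC = 1458/9 + 120 − 36·9 + 3·9^2 = $201. That is the break-even price.
For $12 ≤ P < $201 the firm produces at a loss; below $12 it shuts down.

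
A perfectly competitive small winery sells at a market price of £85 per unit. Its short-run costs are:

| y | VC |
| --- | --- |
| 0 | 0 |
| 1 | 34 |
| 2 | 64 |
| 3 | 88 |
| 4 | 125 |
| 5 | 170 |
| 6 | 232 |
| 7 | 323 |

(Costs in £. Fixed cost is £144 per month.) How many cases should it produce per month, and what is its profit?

y = 6; profit = £134

Tabulate TR − TC: y=0: -144; y=1: -93; y=2: -38; y=3: 23; y=4: 71; y=5: 111; y=6: 134; y=7: 128.
Profit is maximized at y = 6. AVC there is 232/6 = £38.67 ≤ P, so producing beats shutting down (which would give -£144).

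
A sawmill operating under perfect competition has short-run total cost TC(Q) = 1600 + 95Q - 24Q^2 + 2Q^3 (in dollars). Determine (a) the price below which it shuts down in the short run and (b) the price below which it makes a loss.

Shutdown price = $23; break-even price = $215

AVC = 95 - 24Q + 2Q^2; minimized at Q = 6, giving min AVC = $23. That is the shutdown price.
ATC = 1600/Q + 95 - 24Q + 2Q^2. Setting dATC/dQ = −1600/Q^2 − 24 + 4Q = 0 gives Q = 10 (since 4·10^3 − 24·10^2 = 1600).
min ATC = 1600/10 + 95 − 24·10 + 2·10^2 = $215. That is the break-even price.
For $23 ≤ P < $215 the firm produces at a loss; below $23 it shuts down.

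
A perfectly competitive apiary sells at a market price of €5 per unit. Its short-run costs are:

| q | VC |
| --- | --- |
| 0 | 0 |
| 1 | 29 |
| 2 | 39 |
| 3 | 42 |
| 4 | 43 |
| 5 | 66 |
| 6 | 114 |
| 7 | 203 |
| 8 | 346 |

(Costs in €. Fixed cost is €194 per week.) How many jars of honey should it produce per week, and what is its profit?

q = 0 (shut down); profit = -€194

Tabulate TR − TC: q=0: -194; q=1: -218; q=2: -223; q=3: -221; q=4: -217; q=5: -235; q=6: -278; q=7: -362; q=8: -500.
Profit is highest at q = 0. Equivalently, the lowest AVC in the table is 43/4 ≈ €10.75 at q = 4, and P = €5 falls below it — price never covers variable cost, so the firm shuts down and loses only its fixed cost.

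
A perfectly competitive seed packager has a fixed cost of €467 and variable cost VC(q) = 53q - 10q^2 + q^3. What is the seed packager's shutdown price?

The shutdown price is the minimum of AVC. VC = 53q - 10q^2 + q^3, so AVC = 53 - 10q + q^2.
At the minimum of AVC, MC = AVC. MC = 53 - 20q + 3q^2; setting MC = AVC gives 2q^2 - 10q = 0, so q = 5. min AVC = 28.
So the shutdown price is €28.

€28 per unit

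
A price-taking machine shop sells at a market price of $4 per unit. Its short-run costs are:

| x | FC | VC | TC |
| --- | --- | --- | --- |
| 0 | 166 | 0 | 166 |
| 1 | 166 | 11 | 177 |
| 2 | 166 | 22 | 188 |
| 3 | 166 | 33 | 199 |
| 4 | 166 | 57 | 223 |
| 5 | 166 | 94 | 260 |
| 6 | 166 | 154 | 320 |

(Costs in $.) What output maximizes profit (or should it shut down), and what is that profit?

x = 0 (shut down); profit = -$166

Compute π = P·x − TC at each output: x=0: -166; x=1: -173; x=2: -180; x=3: -187; x=4: -207; x=5: -240; x=6: -296.
Profit is highest at x = 0. Equivalently, the lowest AVC in the table is 11/1 ≈ $11 at x = 1, and P = $4 falls below it — price never covers variable cost, so the firm shuts down and loses only its fixed cost.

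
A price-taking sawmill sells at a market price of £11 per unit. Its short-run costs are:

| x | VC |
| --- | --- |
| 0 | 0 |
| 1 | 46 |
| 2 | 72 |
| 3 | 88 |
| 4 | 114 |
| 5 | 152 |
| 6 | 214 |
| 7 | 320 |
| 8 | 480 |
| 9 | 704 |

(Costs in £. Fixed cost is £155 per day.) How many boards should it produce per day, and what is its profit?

x = 0 (shut down); profit = -£155

Compute π = P·x − TC at each output: x=0: -155; x=1: -190; x=2: -205; x=3: -210; x=4: -225; x=5: -252; x=6: -303; x=7: -398; x=8: -547; x=9: -760.
Profit is highest at x = 0. Equivalently, the lowest AVC in the table is 114/4 ≈ £28.50 at x = 4, and P = £11 falls below it — price never covers variable cost, so the firm shuts down and loses only its fixed cost.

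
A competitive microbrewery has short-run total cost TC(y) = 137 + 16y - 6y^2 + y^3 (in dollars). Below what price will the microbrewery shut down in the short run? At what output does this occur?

$7 per unit, at y = 3

Short-run supply begins at min AVC. From VC = 16y - 6y^2 + y^3, AVC = 16 - 6y + y^2.
At the minimum of AVC, MC = AVC. MC = 16 - 12y + 3y^2; setting MC = AVC gives 2y^2 - 6y = 0, so y = 3. min AVC = 7.
The firm shuts down for any P below $7.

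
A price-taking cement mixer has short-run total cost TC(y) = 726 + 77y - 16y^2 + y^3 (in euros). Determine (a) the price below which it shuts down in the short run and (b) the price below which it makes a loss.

Shutdown price = €13; break-even price = €88

Shutdown price = min AVC. AVC = 77 - 16y + y^2, with vertex at y = 8 and minimum €13.
ATC = 726/y + 77 - 16y + y^2. Setting dATC/dy = −726/y^2 − 16 + 2y = 0 gives y = 11 (since 2·11^3 − 16·11^2 = 726).
min ATC = 726/11 + 77 − 16·11 + 11^2 = €88. That is the break-even price.
For €13 ≤ P < €88 the firm produces at a loss; below €13 it shuts down.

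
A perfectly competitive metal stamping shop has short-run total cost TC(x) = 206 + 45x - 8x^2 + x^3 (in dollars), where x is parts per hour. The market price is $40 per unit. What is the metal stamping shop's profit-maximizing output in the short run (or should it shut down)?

Variable cost is VC = 45x - 8x^2 + x^3, so AVC = VC/x = 45 - 8x + x^2 and MC = dTC/dx = 45 - 16x + 3x^2.
AVC hits its minimum where MC = AVC, at x = 4, giving min AVC = 45 - 8·4 + 4^2 = $29.
Since P = $40 ≥ min AVC = $29, price covers variable cost and the firm should produce.
Set P = MC: 40 = 45 - 16x + 3x^2 → 5 - 16x + 3x^2 = 0. The roots are x = 1/3 and x = 5; the profit-maximizing output is on the rising part of MC, so x* = 5.
Check: AVC at x = 5 is $30 ≤ P, so revenue covers variable cost.
Profit = P·x − TC = 40·5 − 356 = -$156, a loss, but smaller than the $206 fixed cost the firm would lose by shutting down.

Produce at x = 5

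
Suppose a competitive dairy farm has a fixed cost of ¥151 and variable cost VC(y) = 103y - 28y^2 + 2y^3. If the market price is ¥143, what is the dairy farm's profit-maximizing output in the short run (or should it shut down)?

Strip out fixed cost: VC = 103y - 28y^2 + 2y^3. Then AVC = 103 - 28y + 2y^2 and MC = 103 - 56y + 6y^2.
AVC is minimized where dAVC/dy = -28 + 4y = 0, at y = 7; min AVC = 103 - 28·7 + 2·7^2 = ¥5.
P = ¥143 exceeds min AVC = ¥5, so the firm stays open.
P = MC gives -40 - 56y + 6y^2 = 0, with roots -2/3 and 10. Take the larger (rising MC): y* = 10.
Check: AVC at y = 10 is ¥23 ≤ P, so revenue covers variable cost.
Profit = P·y − TC = 143·10 − 381 = ¥1049.

Produce at y = 10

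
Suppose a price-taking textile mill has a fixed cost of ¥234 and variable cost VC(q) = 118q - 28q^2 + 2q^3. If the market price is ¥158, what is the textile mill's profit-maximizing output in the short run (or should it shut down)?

Variable cost is VC = 118q - 28q^2 + 2q^3, so AVC = VC/q = 118 - 28q + 2q^2 and MC = dTC/dq = 118 - 56q + 6q^2.
The AVC parabola has its vertex at q = 28/4 = 7, where AVC = 118 - 28·7 + 2·7^2 = ¥20.
Because ¥158 ≥ ¥20, revenue can cover variable cost; the firm operates.
P = MC gives -40 - 56q + 6q^2 = 0, with roots -2/3 and 10. Take the larger (rising MC): q* = 10.
Check: AVC at q = 10 is ¥38 ≤ P, so revenue covers variable cost.
Profit = P·q − TC = 158·10 − 614 = ¥966.

Produce at q = 10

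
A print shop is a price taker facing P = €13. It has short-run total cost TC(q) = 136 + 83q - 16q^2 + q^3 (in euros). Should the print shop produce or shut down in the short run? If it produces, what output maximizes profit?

Shut down

Variable cost is VC = 83q - 16q^2 + q^3, so AVC = VC/q = 83 - 16q + q^2 and MC = dTC/dq = 83 - 32q + 3q^2.
AVC is minimized where dAVC/dq = -16 + 2q = 0, at q = 8; min AVC = 83 - 16·8 + 8^2 = €19.
P = €13 lies below min AVC = €19; no output level covers variable cost.
Shutting down limits the loss to fixed cost, €136.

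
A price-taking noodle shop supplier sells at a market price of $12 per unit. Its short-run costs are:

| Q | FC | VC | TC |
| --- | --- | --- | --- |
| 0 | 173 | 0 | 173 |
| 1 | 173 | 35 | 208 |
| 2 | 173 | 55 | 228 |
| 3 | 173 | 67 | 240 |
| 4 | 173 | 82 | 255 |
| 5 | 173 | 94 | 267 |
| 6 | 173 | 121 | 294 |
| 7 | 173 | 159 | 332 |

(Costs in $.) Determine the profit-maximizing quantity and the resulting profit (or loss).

Profit at each row (π = 12Q − TC): Q=0: -173; Q=1: -196; Q=2: -204; Q=3: -204; Q=4: -207; Q=5: -207; Q=6: -222; Q=7: -248.
Profit is highest at Q = 0. Equivalently, the lowest AVC in the table is 94/5 ≈ $18.80 at Q = 5, and P = $12 falls below it — price never covers variable cost, so the firm shuts down and loses only its fixed cost.

Q = 0 (shut down); profit = -$173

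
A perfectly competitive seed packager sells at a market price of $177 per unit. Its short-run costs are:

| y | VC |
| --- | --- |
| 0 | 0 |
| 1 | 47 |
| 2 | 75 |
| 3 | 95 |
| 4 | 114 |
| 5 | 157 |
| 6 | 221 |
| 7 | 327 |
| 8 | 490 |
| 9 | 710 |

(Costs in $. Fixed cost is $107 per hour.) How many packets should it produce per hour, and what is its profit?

Profit at each row (π = 177y − TC): y=0: -107; y=1: 23; y=2: 172; y=3: 329; y=4: 487; y=5: 621; y=6: 734; y=7: 805; y=8: 819; y=9: 776.
Profit is maximized at y = 8. AVC there is 490/8 = $61.25 ≤ P, so producing beats shutting down (which would give -$107).

y = 8; profit = $819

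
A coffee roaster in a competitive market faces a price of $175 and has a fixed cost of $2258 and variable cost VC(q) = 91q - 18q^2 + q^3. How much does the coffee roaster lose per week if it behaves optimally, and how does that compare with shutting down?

AVC = 91 - 18q + q^2 has its minimum $10 at q = 9; price $175 clears that bar, so the firm operates.
With MC = 91 - 36q + 3q^2, P = MC on the upward-sloping part at q* = 14.
TR = 175·14 = 2450. TC = 2258 + 490 = 2748. Profit = 2450 − 2748 = -$298.
By producing, the firm covers all variable cost plus $1960 of fixed cost; shutting down would lose the full $2258.

Profit = -$298 at q = 14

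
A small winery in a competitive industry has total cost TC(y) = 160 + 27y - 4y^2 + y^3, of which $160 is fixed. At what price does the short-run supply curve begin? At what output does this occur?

$23 per unit, at y = 2

The shutdown price is the minimum of AVC. VC = 27y - 4y^2 + y^3, so AVC = 27 - 4y + y^2.
At the minimum of AVC, MC = AVC. MC = 27 - 8y + 3y^2; setting MC = AVC gives 2y^2 - 4y = 0, so y = 2. min AVC = 23.
So the shutdown price is $23.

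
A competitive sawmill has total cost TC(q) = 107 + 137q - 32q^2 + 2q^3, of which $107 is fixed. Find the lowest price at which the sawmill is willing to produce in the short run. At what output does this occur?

$9 per unit, at q = 8

Short-run supply begins at min AVC. From VC = 137q - 32q^2 + 2q^3, AVC = 137 - 32q + 2q^2.
At the minimum of AVC, MC = AVC. MC = 137 - 64q + 6q^2; setting MC = AVC gives 4q^2 - 32q = 0, so q = 8. min AVC = 9.
The firm shuts down for any P below $9.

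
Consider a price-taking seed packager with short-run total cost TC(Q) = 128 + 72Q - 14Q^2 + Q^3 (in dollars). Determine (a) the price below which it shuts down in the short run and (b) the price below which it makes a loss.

AVC = 72 - 14Q + Q^2; minimized at Q = 7, giving min AVC = $23. That is the shutdown price.
ATC = 128/Q + 72 - 14Q + Q^2. Setting dATC/dQ = −128/Q^2 − 14 + 2Q = 0 gives Q = 8 (since 2·8^3 − 14·8^2 = 128).
min ATC = 128/8 + 72 − 14·8 + 8^2 = $40. That is the break-even price.
For $23 ≤ P < $40 the firm produces at a loss; below $23 it shuts down.

Shutdown price = $23; break-even price = $40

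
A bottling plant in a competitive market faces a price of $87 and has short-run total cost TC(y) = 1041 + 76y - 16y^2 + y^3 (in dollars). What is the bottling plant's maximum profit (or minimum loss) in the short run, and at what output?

AVC = 76 - 16y + y^2 has its minimum $12 at y = 8; price $87 clears that bar, so the firm operates.
MC = 76 - 32y + 3y^2. Setting P = MC and taking the root on the rising branch gives y* = 11.
TR = 87·11 = 957. TC = 1041 + 231 = 1272. Profit = 957 − 1272 = -$315.
Shutting down would mean losing the fixed cost of $1041, so operating at a loss of $315 is better by $726.

Profit = -$315 at y = 11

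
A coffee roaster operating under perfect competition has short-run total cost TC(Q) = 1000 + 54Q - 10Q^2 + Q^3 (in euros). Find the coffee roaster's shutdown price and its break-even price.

Shutdown price = €29; break-even price = €154

Shutdown price = min AVC. AVC = 54 - 10Q + Q^2, with vertex at Q = 5 and minimum €29.
ATC = 1000/Q + 54 - 10Q + Q^2. Setting dATC/dQ = −1000/Q^2 − 10 + 2Q = 0 gives Q = 10 (since 2·10^3 − 10·10^2 = 1000).
min ATC = 1000/10 + 54 − 10·10 + 10^2 = €154. That is the break-even price.
For €29 ≤ P < €154 the firm produces at a loss; below €29 it shuts down.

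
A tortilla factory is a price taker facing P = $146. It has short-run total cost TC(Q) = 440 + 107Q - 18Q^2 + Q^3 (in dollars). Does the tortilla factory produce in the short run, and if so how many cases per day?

Produce at Q = 13

From TC, MC = TC'(Q) = 107 - 36Q + 3Q^2 and AVC = VC/Q = 107 - 18Q + Q^2.
The AVC parabola has its vertex at Q = 18/2 = 9, where AVC = 107 - 18·9 + 9^2 = $26.
Because $146 ≥ $26, revenue can cover variable cost; the firm operates.
Set P = MC: 146 = 107 - 36Q + 3Q^2 → -39 - 36Q + 3Q^2 = 0. The roots are Q = -1 and Q = 13; the profit-maximizing output is on the rising part of MC, so Q* = 13.
Check: AVC at Q = 13 is $42 ≤ P, so revenue covers variable cost.
Profit = P·Q − TC = 146·13 − 986 = $912.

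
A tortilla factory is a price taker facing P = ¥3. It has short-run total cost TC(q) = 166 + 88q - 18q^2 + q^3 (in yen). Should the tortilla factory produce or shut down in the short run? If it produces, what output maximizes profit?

Shut down

From TC, MC = TC'(q) = 88 - 36q + 3q^2 and AVC = VC/q = 88 - 18q + q^2.
The AVC parabola has its vertex at q = 18/2 = 9, where AVC = 88 - 18·9 + 9^2 = ¥7.
Since P = ¥3 < min AVC = ¥7, price fails to cover variable cost at any output.
Shutting down limits the loss to fixed cost, ¥166.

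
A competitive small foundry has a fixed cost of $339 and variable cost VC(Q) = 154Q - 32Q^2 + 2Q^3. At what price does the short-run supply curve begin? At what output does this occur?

The firm shuts down when price falls below the minimum of average variable cost. AVC = VC/Q = 154 - 32Q + 2Q^2.
dAVC/dQ = -32 + 4Q = 0 gives Q = 8. min AVC = 154 - 32·8 + 2·8^2 = 26.
So the shutdown price is $26.

$26 per unit, at Q = 8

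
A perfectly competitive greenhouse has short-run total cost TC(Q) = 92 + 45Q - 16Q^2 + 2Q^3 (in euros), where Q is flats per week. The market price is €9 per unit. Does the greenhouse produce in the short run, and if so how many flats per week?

Shut down

Strip out fixed cost: VC = 45Q - 16Q^2 + 2Q^3. Then AVC = 45 - 16Q + 2Q^2 and MC = 45 - 32Q + 6Q^2.
AVC is minimized where dAVC/dQ = -16 + 4Q = 0, at Q = 4; min AVC = 45 - 16·4 + 2·4^2 = €13.
With P < min AVC (€9 < €13), every unit sold adds to the loss.
Best response: produce nothing and absorb the €92 fixed cost.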